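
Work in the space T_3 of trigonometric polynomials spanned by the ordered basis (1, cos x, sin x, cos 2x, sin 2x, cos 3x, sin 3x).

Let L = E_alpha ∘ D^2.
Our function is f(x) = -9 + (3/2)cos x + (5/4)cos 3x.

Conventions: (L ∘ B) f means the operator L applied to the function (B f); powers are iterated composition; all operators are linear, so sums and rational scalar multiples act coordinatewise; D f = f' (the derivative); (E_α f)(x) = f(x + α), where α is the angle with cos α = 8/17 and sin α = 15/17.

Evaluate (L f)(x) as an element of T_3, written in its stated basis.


the image equals g(x) = -(12/17)cos x + (45/34)sin x + (54990/4913)cos 3x - (22275/19652)sin 3x

D f = -(3/2)sin x - (15/4)sin 3x
D D f = -(3/2)cos x - (45/4)cos 3x
E_alpha D^2 f = -(12/17)cos x + (45/34)sin x + (54990/4913)cos 3x - (22275/19652)sin 3x


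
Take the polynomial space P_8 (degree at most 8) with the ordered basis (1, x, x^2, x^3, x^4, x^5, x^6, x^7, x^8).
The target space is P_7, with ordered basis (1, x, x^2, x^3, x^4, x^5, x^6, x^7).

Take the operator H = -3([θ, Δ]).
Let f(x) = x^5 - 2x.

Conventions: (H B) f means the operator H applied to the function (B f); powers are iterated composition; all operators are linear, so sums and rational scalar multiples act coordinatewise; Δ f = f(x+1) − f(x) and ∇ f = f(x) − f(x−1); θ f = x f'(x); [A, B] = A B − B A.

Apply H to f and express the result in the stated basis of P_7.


the result is g(x) = 15x^4 + 60x^3 + 90x^2 + 60x + 9

Δ f = 5x^4 + 10x^3 + 10x^2 + 5x - 1
θ Δ f = 20x^4 + 30x^3 + 20x^2 + 5x
θ f = 5x^5 - 2x
Δ θ f = 25x^4 + 50x^3 + 50x^2 + 25x + 3
[θ, Δ] f = -5x^4 - 20x^3 - 30x^2 - 20x - 3
(-3([θ, Δ])) f = 15x^4 + 60x^3 + 90x^2 + 60x + 9


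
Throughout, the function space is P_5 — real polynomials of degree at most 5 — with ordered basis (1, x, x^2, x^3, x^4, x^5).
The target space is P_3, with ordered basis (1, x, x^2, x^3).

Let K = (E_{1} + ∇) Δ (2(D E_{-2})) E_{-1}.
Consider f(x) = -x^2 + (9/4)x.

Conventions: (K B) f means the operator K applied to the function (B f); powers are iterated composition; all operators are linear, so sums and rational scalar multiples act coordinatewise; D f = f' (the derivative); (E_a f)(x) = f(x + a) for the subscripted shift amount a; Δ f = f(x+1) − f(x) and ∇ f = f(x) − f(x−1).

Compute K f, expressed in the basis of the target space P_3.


g(x) = -4

E_{-1} f = -x^2 + (17/4)x - 13/4
E_{-2} E_{-1} f = -x^2 + (33/4)x - 63/4
D E_{-2} E_{-1} f = -2x + 33/4
(2(D E_{-2})) E_{-1} f = -4x + 33/2
Δ ((2(D E_{-2})) E_{-1}) f = -4
E_{1} Δ ((2(D E_{-2})) E_{-1}) f = -4
∇ Δ ((2(D E_{-2})) E_{-1}) f = 0
(E_{1} + ∇) Δ ((2(D E_{-2})) E_{-1}) f = -4


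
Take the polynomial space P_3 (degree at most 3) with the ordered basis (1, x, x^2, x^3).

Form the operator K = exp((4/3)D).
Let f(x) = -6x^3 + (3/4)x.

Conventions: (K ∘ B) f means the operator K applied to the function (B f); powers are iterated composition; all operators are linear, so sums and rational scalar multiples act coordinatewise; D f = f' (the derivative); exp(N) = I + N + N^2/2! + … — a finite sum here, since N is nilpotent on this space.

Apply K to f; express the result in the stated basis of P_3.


the result is g(x) = -6x^3 - 24x^2 - (125/4)x - 119/9

order-1 term: -24x^2 + 1
order-2 term: -32x
order-3 term: -128/9
the series for exp((4/3)D) f terminates at order 3
exp((4/3)D) f = -6x^3 - 24x^2 - (125/4)x - 119/9


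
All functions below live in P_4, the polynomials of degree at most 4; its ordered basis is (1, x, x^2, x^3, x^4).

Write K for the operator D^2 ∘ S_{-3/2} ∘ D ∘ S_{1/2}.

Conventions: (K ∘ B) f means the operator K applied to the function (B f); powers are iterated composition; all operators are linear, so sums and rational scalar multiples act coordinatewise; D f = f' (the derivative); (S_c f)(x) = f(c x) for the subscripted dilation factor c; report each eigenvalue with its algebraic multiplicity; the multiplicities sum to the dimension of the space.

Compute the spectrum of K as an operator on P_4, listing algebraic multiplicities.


λ = 0 (multiplicity 5)

image of 1: 0
image of x: 0
image of x^2: 0
image of x^3: 27/16
image of x^4: -(81/16)x
the matrix is upper triangular; its diagonal is (0, 0, 0, 0, 0)
for a triangular matrix the eigenvalues are the diagonal entries, with algebraic multiplicity their repetition count


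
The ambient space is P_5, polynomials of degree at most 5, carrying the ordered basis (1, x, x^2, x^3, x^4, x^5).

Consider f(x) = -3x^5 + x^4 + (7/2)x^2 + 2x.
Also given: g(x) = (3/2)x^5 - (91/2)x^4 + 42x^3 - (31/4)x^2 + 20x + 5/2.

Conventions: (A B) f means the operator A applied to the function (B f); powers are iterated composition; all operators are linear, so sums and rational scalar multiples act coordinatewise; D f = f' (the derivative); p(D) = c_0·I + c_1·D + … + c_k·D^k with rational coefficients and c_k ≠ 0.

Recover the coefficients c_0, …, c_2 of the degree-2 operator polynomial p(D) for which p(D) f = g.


p(D) = -(1/2)·I + 3·D − (1/2)·D^2, i.e. c_0 = -1/2, c_1 = 3, c_2 = -1/2

D^0 f = -3x^5 + x^4 + (7/2)x^2 + 2x
D^1 f = -15x^4 + 4x^3 + 7x + 2
D^2 f = -60x^3 + 12x^2 + 7
matching coefficients of g against c_0 f + c_1 Df + … from the top degree down determines the c_i
solution: c_0 = -1/2, c_1 = 3, c_2 = -1/2


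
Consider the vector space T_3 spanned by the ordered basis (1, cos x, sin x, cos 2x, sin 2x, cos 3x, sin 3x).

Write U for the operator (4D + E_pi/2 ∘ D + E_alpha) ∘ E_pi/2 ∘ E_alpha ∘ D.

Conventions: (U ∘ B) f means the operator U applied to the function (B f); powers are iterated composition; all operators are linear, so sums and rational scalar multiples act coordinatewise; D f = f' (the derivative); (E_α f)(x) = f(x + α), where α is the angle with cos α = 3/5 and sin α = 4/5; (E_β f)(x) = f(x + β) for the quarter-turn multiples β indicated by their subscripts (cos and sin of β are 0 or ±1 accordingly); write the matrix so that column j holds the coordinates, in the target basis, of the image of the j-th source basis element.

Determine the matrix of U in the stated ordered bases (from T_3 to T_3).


the matrix is [[0, 0, 0, 0, 0, 0, 0]; [0, 102/25, -64/25, 0, 0, 0, 0]; [0, 64/25, 102/25, 0, 0, 0, 0]; [0, 0, 0, -2772/625, 8254/625, 0, 0]; [0, 0, 0, -8254/625, -2772/625, 0, 0]; [0, 0, 0, 0, 0, -294366/15625, -507888/15625]; [0, 0, 0, 0, 0, 507888/15625, -294366/15625]] (rows listed top to bottom)

image of 1: 0
image of cos x: (102/25)cos x + (64/25)sin x
image of sin x: -(64/25)cos x + (102/25)sin x
image of cos 2x: -(2772/625)cos 2x - (8254/625)sin 2x
image of sin 2x: (8254/625)cos 2x - (2772/625)sin 2x
image of cos 3x: -(294366/15625)cos 3x + (507888/15625)sin 3x
image of sin 3x: -(507888/15625)cos 3x - (294366/15625)sin 3x
each image's coordinates form column j of the matrix


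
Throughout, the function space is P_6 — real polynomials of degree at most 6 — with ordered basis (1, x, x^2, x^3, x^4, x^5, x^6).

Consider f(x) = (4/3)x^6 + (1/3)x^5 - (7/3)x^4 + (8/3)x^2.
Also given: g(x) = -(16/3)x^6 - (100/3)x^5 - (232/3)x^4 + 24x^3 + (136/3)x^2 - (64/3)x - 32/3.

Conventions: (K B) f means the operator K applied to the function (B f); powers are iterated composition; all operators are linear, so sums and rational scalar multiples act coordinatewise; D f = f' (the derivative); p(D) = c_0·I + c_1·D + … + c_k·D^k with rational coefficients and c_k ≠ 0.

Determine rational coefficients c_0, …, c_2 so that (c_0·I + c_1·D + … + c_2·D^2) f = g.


D^0 f = (4/3)x^6 + (1/3)x^5 - (7/3)x^4 + (8/3)x^2
D^1 f = 8x^5 + (5/3)x^4 - (28/3)x^3 + (16/3)x
D^2 f = 40x^4 + (20/3)x^3 - 28x^2 + 16/3
matching coefficients of g against c_0 f + c_1 Df + … from the top degree down determines the c_i
solution: c_0 = -4, c_1 = -4, c_2 = -2

c_0 = -4, c_1 = -4, c_2 = -2


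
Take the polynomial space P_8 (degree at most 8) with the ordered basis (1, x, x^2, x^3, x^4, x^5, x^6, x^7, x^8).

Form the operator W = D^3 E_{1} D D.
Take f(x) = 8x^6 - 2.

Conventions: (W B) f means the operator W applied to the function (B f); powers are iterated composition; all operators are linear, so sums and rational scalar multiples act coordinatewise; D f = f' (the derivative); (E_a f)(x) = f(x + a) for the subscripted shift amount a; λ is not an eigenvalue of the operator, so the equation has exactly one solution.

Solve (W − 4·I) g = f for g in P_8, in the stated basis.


write g with unknown coordinates in the stated basis and equate coefficients in (W − 4·I) g = f
solving from the highest basis element down gives g = -2x^6 - 360x - 719/2
check: W g = -1440x - 1440
so W g − 4·g = 8x^6 - 2 = f ✓

the result is g(x) = -2x^6 - 360x - 719/2


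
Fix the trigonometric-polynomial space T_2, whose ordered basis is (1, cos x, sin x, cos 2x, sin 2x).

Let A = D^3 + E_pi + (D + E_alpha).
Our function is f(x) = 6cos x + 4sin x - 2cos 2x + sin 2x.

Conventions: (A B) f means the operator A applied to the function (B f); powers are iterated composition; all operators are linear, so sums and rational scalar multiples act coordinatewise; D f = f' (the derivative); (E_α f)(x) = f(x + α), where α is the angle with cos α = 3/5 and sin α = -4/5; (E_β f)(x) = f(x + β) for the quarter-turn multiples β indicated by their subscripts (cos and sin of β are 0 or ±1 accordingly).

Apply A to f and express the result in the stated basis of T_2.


the image equals g(x) = -(28/5)cos x + (16/5)sin x - (42/5)cos 2x - (66/5)sin 2x

D f = 4cos x - 6sin x + 2cos 2x + 4sin 2x
D D f = -6cos x - 4sin x + 8cos 2x - 4sin 2x
D D D f = -4cos x + 6sin x - 8cos 2x - 16sin 2x
E_pi f = -6cos x - 4sin x - 2cos 2x + sin 2x
D f = 4cos x - 6sin x + 2cos 2x + 4sin 2x
E_alpha f = (2/5)cos x + (36/5)sin x - (2/5)cos 2x - (11/5)sin 2x
(D + E_alpha) f = (22/5)cos x + (6/5)sin x + (8/5)cos 2x + (9/5)sin 2x
(D^3 + E_pi + (D + E_alpha)) f = -(28/5)cos x + (16/5)sin x - (42/5)cos 2x - (66/5)sin 2x


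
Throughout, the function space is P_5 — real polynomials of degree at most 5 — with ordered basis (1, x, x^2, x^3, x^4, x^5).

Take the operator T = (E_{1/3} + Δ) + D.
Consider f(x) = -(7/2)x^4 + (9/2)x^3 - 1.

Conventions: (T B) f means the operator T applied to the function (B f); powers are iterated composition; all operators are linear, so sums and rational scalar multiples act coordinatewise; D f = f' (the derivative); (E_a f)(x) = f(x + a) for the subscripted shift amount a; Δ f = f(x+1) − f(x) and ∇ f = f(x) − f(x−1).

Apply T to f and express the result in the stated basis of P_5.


E_{1/3} f = -(7/2)x^4 - (1/6)x^3 + (13/6)x^2 + (53/54)x - 71/81
Δ f = -14x^3 - (15/2)x^2 - (1/2)x + 1
(E_{1/3} + Δ) f = -(7/2)x^4 - (85/6)x^3 - (16/3)x^2 + (13/27)x + 10/81
D f = -14x^3 + (27/2)x^2
((E_{1/3} + Δ) + D) f = -(7/2)x^4 - (169/6)x^3 + (49/6)x^2 + (13/27)x + 10/81

g(x) = -(7/2)x^4 - (169/6)x^3 + (49/6)x^2 + (13/27)x + 10/81


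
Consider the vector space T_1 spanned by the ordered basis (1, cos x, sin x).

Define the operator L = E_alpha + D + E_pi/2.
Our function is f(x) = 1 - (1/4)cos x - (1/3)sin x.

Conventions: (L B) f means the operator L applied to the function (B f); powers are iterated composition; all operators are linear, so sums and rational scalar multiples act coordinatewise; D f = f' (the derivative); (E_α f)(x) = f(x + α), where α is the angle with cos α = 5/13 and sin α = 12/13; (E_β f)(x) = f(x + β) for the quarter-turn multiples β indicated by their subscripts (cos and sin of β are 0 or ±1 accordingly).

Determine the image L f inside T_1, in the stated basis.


E_alpha f = 1 - (21/52)cos x + (4/39)sin x
D f = -(1/3)cos x + (1/4)sin x
E_pi/2 f = 1 - (1/3)cos x + (1/4)sin x
(E_alpha + D + E_pi/2) f = 2 - (167/156)cos x + (47/78)sin x

the image equals g(x) = 2 - (167/156)cos x + (47/78)sin x


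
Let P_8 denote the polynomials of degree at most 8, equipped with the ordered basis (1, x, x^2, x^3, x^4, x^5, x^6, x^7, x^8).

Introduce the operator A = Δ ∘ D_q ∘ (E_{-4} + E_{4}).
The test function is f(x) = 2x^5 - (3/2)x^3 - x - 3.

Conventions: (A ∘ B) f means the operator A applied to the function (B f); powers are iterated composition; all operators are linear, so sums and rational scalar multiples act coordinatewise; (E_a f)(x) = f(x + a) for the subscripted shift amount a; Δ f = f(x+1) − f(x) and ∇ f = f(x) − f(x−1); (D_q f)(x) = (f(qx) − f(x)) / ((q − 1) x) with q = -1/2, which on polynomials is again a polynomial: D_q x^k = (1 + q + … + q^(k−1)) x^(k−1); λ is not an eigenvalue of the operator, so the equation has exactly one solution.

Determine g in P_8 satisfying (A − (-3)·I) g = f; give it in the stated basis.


g(x) = (2/3)x^5 - (31/18)x^3 - (11/6)x^2 - (213/2)x - 319/6

write g with unknown coordinates in the stated basis and equate coefficients in (A − (-3)·I) g = f
solving from the highest basis element down gives g = (2/3)x^5 - (31/18)x^3 - (11/6)x^2 - (213/2)x - 319/6
check: A g = (11/3)x^3 + (11/2)x^2 + (637/2)x + 313/2
so A g − (-3)·g = 2x^5 - (3/2)x^3 - x - 3 = f ✓


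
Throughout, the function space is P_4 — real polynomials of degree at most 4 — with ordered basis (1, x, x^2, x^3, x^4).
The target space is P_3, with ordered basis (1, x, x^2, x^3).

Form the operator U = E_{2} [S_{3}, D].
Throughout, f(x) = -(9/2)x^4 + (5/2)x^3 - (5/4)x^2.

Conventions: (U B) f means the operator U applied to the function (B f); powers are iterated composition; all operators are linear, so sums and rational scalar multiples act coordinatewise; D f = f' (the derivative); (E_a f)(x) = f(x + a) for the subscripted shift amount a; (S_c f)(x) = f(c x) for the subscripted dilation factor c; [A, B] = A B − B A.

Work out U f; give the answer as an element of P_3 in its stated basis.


D f = -18x^3 + (15/2)x^2 - (5/2)x
S_{3} D f = -486x^3 + (135/2)x^2 - (15/2)x
S_{3} f = -(729/2)x^4 + (135/2)x^3 - (45/4)x^2
D S_{3} f = -1458x^3 + (405/2)x^2 - (45/2)x
[S_{3}, D] f = 972x^3 - 135x^2 + 15x
E_{2} [S_{3}, D] f = 972x^3 + 5697x^2 + 11139x + 7266

the image equals g(x) = 972x^3 + 5697x^2 + 11139x + 7266


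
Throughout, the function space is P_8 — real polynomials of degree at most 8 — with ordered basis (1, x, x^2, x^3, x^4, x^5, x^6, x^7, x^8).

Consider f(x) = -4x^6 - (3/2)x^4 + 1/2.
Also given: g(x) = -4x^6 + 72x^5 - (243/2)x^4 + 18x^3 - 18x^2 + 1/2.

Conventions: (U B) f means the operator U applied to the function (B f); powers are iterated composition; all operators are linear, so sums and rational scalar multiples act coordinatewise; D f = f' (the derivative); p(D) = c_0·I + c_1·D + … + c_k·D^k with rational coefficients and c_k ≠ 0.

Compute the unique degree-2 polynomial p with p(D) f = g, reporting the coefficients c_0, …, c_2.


c_0 = 1, c_1 = -3, c_2 = 1

D^0 f = -4x^6 - (3/2)x^4 + 1/2
D^1 f = -24x^5 - 6x^3
D^2 f = -120x^4 - 18x^2
matching coefficients of g against c_0 f + c_1 Df + … from the top degree down determines the c_i
solution: c_0 = 1, c_1 = -3, c_2 = 1


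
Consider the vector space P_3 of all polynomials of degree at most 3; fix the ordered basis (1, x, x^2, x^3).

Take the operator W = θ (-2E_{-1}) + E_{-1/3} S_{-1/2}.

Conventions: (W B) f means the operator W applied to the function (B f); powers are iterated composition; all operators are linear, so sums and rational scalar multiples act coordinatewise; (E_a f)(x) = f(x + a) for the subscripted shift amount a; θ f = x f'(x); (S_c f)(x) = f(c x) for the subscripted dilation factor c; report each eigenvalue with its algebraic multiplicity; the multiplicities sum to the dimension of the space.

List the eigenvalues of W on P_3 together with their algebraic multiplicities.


image of 1: 1
image of x: -(5/2)x + 1/6
image of x^2: -(15/4)x^2 + (23/6)x + 1/36
image of x^3: -(49/8)x^3 + (97/8)x^2 - (145/24)x + 1/216
the matrix is upper triangular; its diagonal is (1, -5/2, -15/4, -49/8)
for a triangular matrix the eigenvalues are the diagonal entries, with algebraic multiplicity their repetition count

λ = -49/8 (multiplicity 1), λ = -15/4 (multiplicity 1), λ = -5/2 (multiplicity 1), λ = 1 (multiplicity 1)


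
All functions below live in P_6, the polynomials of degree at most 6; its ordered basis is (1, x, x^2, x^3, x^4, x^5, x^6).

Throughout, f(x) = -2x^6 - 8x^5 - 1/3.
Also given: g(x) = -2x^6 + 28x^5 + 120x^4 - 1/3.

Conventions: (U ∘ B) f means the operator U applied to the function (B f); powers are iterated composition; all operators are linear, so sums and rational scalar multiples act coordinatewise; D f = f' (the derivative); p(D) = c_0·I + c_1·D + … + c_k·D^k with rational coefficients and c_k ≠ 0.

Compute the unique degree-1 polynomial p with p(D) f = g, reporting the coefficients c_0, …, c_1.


D^0 f = -2x^6 - 8x^5 - 1/3
D^1 f = -12x^5 - 40x^4
matching coefficients of g against c_0 f + c_1 Df + … from the top degree down determines the c_i
solution: c_0 = 1, c_1 = -3

p(D) = I − 3·D, i.e. c_0 = 1, c_1 = -3


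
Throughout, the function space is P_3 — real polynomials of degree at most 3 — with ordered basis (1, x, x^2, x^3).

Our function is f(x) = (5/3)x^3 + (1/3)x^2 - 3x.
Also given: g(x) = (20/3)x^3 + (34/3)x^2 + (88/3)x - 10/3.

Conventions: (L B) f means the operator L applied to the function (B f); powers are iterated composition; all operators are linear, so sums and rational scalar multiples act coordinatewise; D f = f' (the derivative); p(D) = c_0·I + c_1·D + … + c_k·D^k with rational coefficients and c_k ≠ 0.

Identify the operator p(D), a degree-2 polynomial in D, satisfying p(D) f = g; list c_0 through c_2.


p(D) = 4·I + 2·D + 4·D^2, i.e. c_0 = 4, c_1 = 2, c_2 = 4

D^0 f = (5/3)x^3 + (1/3)x^2 - 3x
D^1 f = 5x^2 + (2/3)x - 3
D^2 f = 10x + 2/3
matching coefficients of g against c_0 f + c_1 Df + … from the top degree down determines the c_i
solution: c_0 = 4, c_1 = 2, c_2 = 4


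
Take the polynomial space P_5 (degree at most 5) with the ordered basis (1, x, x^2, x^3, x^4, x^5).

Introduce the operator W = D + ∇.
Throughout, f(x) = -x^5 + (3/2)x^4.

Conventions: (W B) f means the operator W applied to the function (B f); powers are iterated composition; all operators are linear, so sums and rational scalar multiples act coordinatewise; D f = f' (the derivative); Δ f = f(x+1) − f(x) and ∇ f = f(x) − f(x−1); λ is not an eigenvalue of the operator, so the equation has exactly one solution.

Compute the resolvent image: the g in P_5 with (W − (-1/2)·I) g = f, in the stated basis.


write g with unknown coordinates in the stated basis and equate coefficients in (W − (-1/2)·I) g = f
solving from the highest basis element down gives g = -2x^5 + 43x^4 - 728x^3 + 9292x^2 - 79068x + 336402
check: W g = -20x^4 + 364x^3 - 4646x^2 + 39534x - 168201
so W g − (-1/2)·g = -x^5 + (3/2)x^4 = f ✓

the result is g(x) = -2x^5 + 43x^4 - 728x^3 + 9292x^2 - 79068x + 336402


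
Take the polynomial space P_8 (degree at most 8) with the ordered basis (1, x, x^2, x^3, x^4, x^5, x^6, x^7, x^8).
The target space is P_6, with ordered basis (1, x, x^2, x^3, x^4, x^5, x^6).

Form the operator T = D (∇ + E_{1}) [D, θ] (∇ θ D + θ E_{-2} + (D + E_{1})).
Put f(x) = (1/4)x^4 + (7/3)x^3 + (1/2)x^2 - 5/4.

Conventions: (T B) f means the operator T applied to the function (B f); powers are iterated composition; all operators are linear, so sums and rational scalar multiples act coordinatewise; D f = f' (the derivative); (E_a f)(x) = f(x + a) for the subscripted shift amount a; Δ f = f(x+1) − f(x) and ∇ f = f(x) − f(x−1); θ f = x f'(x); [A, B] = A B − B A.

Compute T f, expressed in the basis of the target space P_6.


the image equals g(x) = 15x^2 + 92x + 84

D f = x^3 + 7x^2 + x
θ D f = 3x^3 + 14x^2 + x
∇ θ D f = 9x^2 + 19x - 10
E_{-2} f = (1/4)x^4 + (1/3)x^3 - (15/2)x^2 + 18x - 167/12
θ E_{-2} f = x^4 + x^3 - 15x^2 + 18x
D f = x^3 + 7x^2 + x
E_{1} f = (1/4)x^4 + (10/3)x^3 + 9x^2 + 9x + 11/6
(D + E_{1}) f = (1/4)x^4 + (13/3)x^3 + 16x^2 + 10x + 11/6
(∇ θ D + θ E_{-2} + (D + E_{1})) f = (5/4)x^4 + (16/3)x^3 + 10x^2 + 47x - 49/6
θ (∇ θ D + θ E_{-2} + (D + E_{1})) f = 5x^4 + 16x^3 + 20x^2 + 47x
D θ (∇ θ D + θ E_{-2} + (D + E_{1})) f = 20x^3 + 48x^2 + 40x + 47
D (∇ θ D + θ E_{-2} + (D + E_{1})) f = 5x^3 + 16x^2 + 20x + 47
θ D (∇ θ D + θ E_{-2} + (D + E_{1})) f = 15x^3 + 32x^2 + 20x
[D, θ] (∇ θ D + θ E_{-2} + (D + E_{1})) f = 5x^3 + 16x^2 + 20x + 47
∇ [D, θ] (∇ θ D + θ E_{-2} + (D + E_{1})) f = 15x^2 + 17x + 9
E_{1} [D, θ] (∇ θ D + θ E_{-2} + (D + E_{1})) f = 5x^3 + 31x^2 + 67x + 88
(∇ + E_{1}) [D, θ] (∇ θ D + θ E_{-2} + (D + E_{1})) f = 5x^3 + 46x^2 + 84x + 97
D (∇ + E_{1}) [D, θ] (∇ θ D + θ E_{-2} + (D + E_{1})) f = 15x^2 + 92x + 84


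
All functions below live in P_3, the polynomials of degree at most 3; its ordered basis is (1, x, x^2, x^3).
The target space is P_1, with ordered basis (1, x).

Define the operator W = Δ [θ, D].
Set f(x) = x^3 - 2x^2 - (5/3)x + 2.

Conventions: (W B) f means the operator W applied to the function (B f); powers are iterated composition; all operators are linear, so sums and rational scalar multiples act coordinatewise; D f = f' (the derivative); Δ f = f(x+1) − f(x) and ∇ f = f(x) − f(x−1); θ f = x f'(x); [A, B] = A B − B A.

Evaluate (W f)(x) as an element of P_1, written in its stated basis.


D f = 3x^2 - 4x - 5/3
θ D f = 6x^2 - 4x
θ f = 3x^3 - 4x^2 - (5/3)x
D θ f = 9x^2 - 8x - 5/3
[θ, D] f = -3x^2 + 4x + 5/3
Δ [θ, D] f = -6x + 1

g(x) = -6x + 1


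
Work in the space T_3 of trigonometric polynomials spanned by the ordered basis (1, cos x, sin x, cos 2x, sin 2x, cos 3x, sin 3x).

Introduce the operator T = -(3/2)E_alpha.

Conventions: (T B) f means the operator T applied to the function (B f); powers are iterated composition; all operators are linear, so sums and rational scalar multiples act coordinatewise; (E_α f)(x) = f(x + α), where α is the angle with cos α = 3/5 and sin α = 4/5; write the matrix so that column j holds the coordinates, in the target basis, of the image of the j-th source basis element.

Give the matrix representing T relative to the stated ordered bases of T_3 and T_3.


the matrix is [[-3/2, 0, 0, 0, 0, 0, 0]; [0, -9/10, -6/5, 0, 0, 0, 0]; [0, 6/5, -9/10, 0, 0, 0, 0]; [0, 0, 0, 21/50, -36/25, 0, 0]; [0, 0, 0, 36/25, 21/50, 0, 0]; [0, 0, 0, 0, 0, 351/250, -66/125]; [0, 0, 0, 0, 0, 66/125, 351/250]] (rows listed top to bottom)

image of 1: -3/2
image of cos x: -(9/10)cos x + (6/5)sin x
image of sin x: -(6/5)cos x - (9/10)sin x
image of cos 2x: (21/50)cos 2x + (36/25)sin 2x
image of sin 2x: -(36/25)cos 2x + (21/50)sin 2x
image of cos 3x: (351/250)cos 3x + (66/125)sin 3x
image of sin 3x: -(66/125)cos 3x + (351/250)sin 3x
each image's coordinates form column j of the matrix


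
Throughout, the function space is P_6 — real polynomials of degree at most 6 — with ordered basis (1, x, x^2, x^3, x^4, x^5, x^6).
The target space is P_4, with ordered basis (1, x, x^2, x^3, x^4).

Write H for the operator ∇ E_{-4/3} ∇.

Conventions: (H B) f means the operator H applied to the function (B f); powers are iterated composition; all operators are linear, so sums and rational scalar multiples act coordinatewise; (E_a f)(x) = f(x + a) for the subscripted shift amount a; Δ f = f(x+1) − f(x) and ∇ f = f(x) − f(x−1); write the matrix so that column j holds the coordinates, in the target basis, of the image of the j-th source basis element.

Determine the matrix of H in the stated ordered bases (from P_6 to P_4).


the matrix is [[0, 0, 2, -14, 202/3, -7490/27, 28474/27]; [0, 0, 0, 6, -56, 1010/3, -14980/9]; [0, 0, 0, 0, 12, -140, 1010]; [0, 0, 0, 0, 0, 20, -280]; [0, 0, 0, 0, 0, 0, 30]] (rows listed top to bottom)

image of 1: 0
image of x: 0
image of x^2: 2
image of x^3: 6x - 14
image of x^4: 12x^2 - 56x + 202/3
image of x^5: 20x^3 - 140x^2 + (1010/3)x - 7490/27
image of x^6: 30x^4 - 280x^3 + 1010x^2 - (14980/9)x + 28474/27
each image's coordinates form column j of the matrix


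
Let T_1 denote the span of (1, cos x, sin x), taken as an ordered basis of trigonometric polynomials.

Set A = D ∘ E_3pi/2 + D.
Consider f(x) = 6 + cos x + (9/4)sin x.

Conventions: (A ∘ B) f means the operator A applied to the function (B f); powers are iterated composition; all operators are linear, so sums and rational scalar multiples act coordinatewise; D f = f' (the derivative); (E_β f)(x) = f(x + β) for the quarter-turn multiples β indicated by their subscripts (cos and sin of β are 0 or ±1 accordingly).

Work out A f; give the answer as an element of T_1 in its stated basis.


E_3pi/2 f = 6 - (9/4)cos x + sin x
D E_3pi/2 f = cos x + (9/4)sin x
D f = (9/4)cos x - sin x
(D ∘ E_3pi/2 + D) f = (13/4)cos x + (5/4)sin x

the result is g(x) = (13/4)cos x + (5/4)sin x


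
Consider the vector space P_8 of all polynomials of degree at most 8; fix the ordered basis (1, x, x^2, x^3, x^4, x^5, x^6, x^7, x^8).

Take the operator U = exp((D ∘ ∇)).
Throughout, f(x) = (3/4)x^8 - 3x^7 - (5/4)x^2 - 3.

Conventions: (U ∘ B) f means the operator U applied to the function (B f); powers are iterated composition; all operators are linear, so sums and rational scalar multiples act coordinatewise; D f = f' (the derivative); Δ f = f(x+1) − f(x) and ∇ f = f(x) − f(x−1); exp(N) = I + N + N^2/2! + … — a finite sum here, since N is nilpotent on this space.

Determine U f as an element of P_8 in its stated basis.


the image equals g(x) = (3/4)x^8 - 3x^7 + 42x^6 - 252x^5 + 1155x^4 - 4410x^3 + (44599/4)x^2 - 18438x + 29107/2

order-1 term: 42x^6 - 252x^5 + 525x^4 - 630x^3 + 441x^2 - 168x + 49/2
order-2 term: 630x^4 - 3780x^3 + 8190x^2 - 8190x + 3192
order-3 term: 2520x^2 - 10080x + 10080
order-4 term: 1260
the series for exp((D ∘ ∇)) f terminates at order 4
exp((D ∘ ∇)) f = (3/4)x^8 - 3x^7 + 42x^6 - 252x^5 + 1155x^4 - 4410x^3 + (44599/4)x^2 - 18438x + 29107/2


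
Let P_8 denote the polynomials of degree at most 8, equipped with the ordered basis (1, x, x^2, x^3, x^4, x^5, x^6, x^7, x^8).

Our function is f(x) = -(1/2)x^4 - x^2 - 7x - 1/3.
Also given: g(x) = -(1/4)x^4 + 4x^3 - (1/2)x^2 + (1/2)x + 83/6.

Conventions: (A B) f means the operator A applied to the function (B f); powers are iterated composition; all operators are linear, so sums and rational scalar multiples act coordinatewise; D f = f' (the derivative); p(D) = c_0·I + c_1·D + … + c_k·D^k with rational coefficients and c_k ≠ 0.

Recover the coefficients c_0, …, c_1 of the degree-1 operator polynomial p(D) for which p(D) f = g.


D^0 f = -(1/2)x^4 - x^2 - 7x - 1/3
D^1 f = -2x^3 - 2x - 7
matching coefficients of g against c_0 f + c_1 Df + … from the top degree down determines the c_i
solution: c_0 = 1/2, c_1 = -2

c_0 = 1/2, c_1 = -2


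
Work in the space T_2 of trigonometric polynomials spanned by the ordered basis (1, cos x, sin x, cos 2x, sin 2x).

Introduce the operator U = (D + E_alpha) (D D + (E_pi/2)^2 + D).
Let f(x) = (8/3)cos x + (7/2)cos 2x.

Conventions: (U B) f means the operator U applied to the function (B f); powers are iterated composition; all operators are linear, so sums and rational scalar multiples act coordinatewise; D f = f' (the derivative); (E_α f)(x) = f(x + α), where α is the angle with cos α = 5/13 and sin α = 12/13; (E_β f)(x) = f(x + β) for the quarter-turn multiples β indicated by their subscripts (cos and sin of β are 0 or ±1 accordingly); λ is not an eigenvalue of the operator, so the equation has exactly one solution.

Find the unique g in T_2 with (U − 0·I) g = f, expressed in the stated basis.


write g with unknown coordinates in the stated basis and equate coefficients in (U − 0·I) g = f
solving from the highest basis element down gives g = -(28/75)cos x - (12/25)sin x - (301/2650)cos 2x - (434/1325)sin 2x
check: U g = (8/3)cos x + (7/2)cos 2x
so U g − 0·g = (8/3)cos x + (7/2)cos 2x = f ✓

the image equals g(x) = -(28/75)cos x - (12/25)sin x - (301/2650)cos 2x - (434/1325)sin 2x


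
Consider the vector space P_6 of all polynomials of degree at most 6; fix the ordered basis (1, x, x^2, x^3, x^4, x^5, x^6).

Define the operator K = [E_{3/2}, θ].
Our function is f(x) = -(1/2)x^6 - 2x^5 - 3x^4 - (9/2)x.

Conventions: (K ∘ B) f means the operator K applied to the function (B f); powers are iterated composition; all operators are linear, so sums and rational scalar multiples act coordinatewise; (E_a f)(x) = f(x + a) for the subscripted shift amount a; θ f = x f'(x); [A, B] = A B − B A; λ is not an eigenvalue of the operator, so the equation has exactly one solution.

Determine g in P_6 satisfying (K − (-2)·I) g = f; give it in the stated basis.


write g with unknown coordinates in the stated basis and equate coefficients in (K − (-2)·I) g = f
solving from the highest basis element down gives g = -(1/4)x^6 + (1/8)x^5 + (207/32)x^4 + (99/32)x^3 - (8019/128)x^2 - (9729/256)x + 96741/1024
check: K g = -(9/4)x^5 - (255/16)x^4 - (99/16)x^3 + (8019/64)x^2 + (9153/128)x - 96741/512
so K g − (-2)·g = -(1/2)x^6 - 2x^5 - 3x^4 - (9/2)x = f ✓

the image equals g(x) = -(1/4)x^6 + (1/8)x^5 + (207/32)x^4 + (99/32)x^3 - (8019/128)x^2 - (9729/256)x + 96741/1024


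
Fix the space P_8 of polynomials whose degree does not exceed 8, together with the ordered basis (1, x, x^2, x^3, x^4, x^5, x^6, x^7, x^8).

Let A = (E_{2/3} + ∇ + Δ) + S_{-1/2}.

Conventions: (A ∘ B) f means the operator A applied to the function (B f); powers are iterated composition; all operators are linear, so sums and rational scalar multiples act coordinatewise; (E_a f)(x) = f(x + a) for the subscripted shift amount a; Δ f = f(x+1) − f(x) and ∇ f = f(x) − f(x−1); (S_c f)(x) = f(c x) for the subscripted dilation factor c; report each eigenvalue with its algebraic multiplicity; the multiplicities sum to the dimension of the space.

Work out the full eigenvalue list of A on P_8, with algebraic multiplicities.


λ = 1/2 (multiplicity 1), λ = 7/8 (multiplicity 1), λ = 31/32 (multiplicity 1), λ = 127/128 (multiplicity 1), λ = 257/256 (multiplicity 1), λ = 65/64 (multiplicity 1), λ = 17/16 (multiplicity 1), λ = 5/4 (multiplicity 1), λ = 2 (multiplicity 1)

image of 1: 2
image of x: (1/2)x + 8/3
image of x^2: (5/4)x^2 + (16/3)x + 4/9
image of x^3: (7/8)x^3 + 8x^2 + (4/3)x + 62/27
image of x^4: (17/16)x^4 + (32/3)x^3 + (8/3)x^2 + (248/27)x + 16/81
image of x^5: (31/32)x^5 + (40/3)x^4 + (40/9)x^3 + (620/27)x^2 + (80/81)x + 518/243
image of x^6: (65/64)x^6 + 16x^5 + (20/3)x^4 + (1240/27)x^3 + (80/27)x^2 + (1036/81)x + 64/729
image of x^7: (127/128)x^7 + (56/3)x^6 + (28/3)x^5 + (2170/27)x^4 + (560/81)x^3 + (3626/81)x^2 + (448/729)x + 4502/2187
image of x^8: (257/256)x^8 + (64/3)x^7 + (112/9)x^6 + (3472/27)x^5 + (1120/81)x^4 + (29008/243)x^3 + (1792/729)x^2 + (36016/2187)x + 256/6561
the matrix is upper triangular; its diagonal is (2, 1/2, 5/4, 7/8, 17/16, 31/32, 65/64, 127/128, 257/256)
for a triangular matrix the eigenvalues are the diagonal entries, with algebraic multiplicity their repetition count


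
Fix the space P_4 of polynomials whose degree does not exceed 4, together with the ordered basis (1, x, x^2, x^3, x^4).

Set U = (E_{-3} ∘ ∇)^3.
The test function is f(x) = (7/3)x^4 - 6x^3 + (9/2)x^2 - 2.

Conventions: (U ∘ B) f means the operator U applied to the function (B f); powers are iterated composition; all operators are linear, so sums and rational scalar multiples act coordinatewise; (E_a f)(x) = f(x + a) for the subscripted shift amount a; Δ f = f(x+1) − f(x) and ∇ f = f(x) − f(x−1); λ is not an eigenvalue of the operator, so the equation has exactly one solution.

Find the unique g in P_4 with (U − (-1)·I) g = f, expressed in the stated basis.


the result is g(x) = (7/3)x^4 - 6x^3 + (9/2)x^2 - 56x + 622

write g with unknown coordinates in the stated basis and equate coefficients in (U − (-1)·I) g = f
solving from the highest basis element down gives g = (7/3)x^4 - 6x^3 + (9/2)x^2 - 56x + 622
check: U g = 56x - 624
so U g − (-1)·g = (7/3)x^4 - 6x^3 + (9/2)x^2 - 2 = f ✓


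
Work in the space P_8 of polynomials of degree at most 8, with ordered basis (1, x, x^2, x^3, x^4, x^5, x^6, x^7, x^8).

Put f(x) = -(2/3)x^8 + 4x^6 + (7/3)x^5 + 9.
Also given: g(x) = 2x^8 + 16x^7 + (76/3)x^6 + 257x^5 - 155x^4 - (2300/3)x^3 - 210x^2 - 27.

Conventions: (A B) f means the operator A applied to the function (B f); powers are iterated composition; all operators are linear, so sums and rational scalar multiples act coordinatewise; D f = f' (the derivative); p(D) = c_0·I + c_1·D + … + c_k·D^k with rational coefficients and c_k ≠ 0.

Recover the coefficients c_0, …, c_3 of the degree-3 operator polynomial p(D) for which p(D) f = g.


D^0 f = -(2/3)x^8 + 4x^6 + (7/3)x^5 + 9
D^1 f = -(16/3)x^7 + 24x^5 + (35/3)x^4
D^2 f = -(112/3)x^6 + 120x^4 + (140/3)x^3
D^3 f = -224x^5 + 480x^3 + 140x^2
matching coefficients of g against c_0 f + c_1 Df + … from the top degree down determines the c_i
solution: c_0 = -3, c_1 = -3, c_2 = -1, c_3 = -3/2

p(D) = -3·I − 3·D − D^2 − (3/2)·D^3, i.e. c_0 = -3, c_1 = -3, c_2 = -1, c_3 = -3/2


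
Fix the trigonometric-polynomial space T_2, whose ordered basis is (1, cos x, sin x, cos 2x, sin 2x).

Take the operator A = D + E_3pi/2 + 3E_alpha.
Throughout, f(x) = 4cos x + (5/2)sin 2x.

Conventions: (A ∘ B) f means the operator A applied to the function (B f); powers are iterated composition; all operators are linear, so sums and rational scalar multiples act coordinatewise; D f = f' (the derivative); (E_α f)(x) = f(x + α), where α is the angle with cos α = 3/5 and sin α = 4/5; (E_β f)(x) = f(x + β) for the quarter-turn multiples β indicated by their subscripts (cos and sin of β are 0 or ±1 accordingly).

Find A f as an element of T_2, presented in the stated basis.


D f = -4sin x + 5cos 2x
E_3pi/2 f = 4sin x - (5/2)sin 2x
E_alpha f = (12/5)cos x - (16/5)sin x + (12/5)cos 2x - (7/10)sin 2x
(3E_alpha) f = (36/5)cos x - (48/5)sin x + (36/5)cos 2x - (21/10)sin 2x
(D + E_3pi/2 + 3E_alpha) f = (36/5)cos x - (48/5)sin x + (61/5)cos 2x - (23/5)sin 2x

g(x) = (36/5)cos x - (48/5)sin x + (61/5)cos 2x - (23/5)sin 2x


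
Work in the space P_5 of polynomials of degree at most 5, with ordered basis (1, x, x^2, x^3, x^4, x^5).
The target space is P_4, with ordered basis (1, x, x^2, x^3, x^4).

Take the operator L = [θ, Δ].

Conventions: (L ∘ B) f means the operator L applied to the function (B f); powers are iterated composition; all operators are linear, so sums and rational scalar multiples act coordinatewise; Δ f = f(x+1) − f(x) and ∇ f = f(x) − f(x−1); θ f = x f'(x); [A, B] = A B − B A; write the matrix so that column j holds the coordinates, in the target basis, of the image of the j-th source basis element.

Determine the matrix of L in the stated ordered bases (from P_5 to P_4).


image of 1: 0
image of x: -1
image of x^2: -2x - 2
image of x^3: -3x^2 - 6x - 3
image of x^4: -4x^3 - 12x^2 - 12x - 4
image of x^5: -5x^4 - 20x^3 - 30x^2 - 20x - 5
each image's coordinates form column j of the matrix

the matrix is [[0, -1, -2, -3, -4, -5]; [0, 0, -2, -6, -12, -20]; [0, 0, 0, -3, -12, -30]; [0, 0, 0, 0, -4, -20]; [0, 0, 0, 0, 0, -5]] (rows listed top to bottom)


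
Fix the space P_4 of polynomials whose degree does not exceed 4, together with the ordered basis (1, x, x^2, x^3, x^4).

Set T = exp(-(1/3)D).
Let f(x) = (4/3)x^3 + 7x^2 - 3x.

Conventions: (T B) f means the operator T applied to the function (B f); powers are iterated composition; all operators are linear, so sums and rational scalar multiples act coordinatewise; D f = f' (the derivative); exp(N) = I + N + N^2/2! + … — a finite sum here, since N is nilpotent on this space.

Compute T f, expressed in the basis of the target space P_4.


the image equals g(x) = (4/3)x^3 + (17/3)x^2 - (65/9)x + 140/81

order-1 term: -(4/3)x^2 - (14/3)x + 1
order-2 term: (4/9)x + 7/9
order-3 term: -4/81
the series for exp(-(1/3)D) f terminates at order 3
exp(-(1/3)D) f = (4/3)x^3 + (17/3)x^2 - (65/9)x + 140/81


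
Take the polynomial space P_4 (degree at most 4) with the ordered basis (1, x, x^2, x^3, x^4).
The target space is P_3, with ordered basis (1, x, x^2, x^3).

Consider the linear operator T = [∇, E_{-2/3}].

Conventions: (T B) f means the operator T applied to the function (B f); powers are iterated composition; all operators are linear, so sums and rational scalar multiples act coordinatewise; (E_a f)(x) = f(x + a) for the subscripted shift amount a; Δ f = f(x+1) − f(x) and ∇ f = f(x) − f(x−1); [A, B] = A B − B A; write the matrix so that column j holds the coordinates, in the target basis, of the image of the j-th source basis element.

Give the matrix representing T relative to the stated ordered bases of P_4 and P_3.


image of 1: 0
image of x: 0
image of x^2: 0
image of x^3: 0
image of x^4: 0
each image's coordinates form column j of the matrix

the matrix is [[0, 0, 0, 0, 0]; [0, 0, 0, 0, 0]; [0, 0, 0, 0, 0]; [0, 0, 0, 0, 0]] (rows listed top to bottom)


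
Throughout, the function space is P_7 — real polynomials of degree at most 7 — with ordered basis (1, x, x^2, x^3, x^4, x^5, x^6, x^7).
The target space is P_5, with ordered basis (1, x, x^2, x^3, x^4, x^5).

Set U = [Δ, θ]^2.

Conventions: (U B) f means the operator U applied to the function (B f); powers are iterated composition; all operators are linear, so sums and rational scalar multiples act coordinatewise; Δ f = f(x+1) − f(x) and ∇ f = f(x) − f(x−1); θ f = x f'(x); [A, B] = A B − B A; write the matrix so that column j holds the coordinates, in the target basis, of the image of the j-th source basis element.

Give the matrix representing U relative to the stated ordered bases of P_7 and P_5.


image of 1: 0
image of x: 0
image of x^2: 2
image of x^3: 6x + 12
image of x^4: 12x^2 + 48x + 48
image of x^5: 20x^3 + 120x^2 + 240x + 160
image of x^6: 30x^4 + 240x^3 + 720x^2 + 960x + 480
image of x^7: 42x^5 + 420x^4 + 1680x^3 + 3360x^2 + 3360x + 1344
each image's coordinates form column j of the matrix

the matrix is [[0, 0, 2, 12, 48, 160, 480, 1344]; [0, 0, 0, 6, 48, 240, 960, 3360]; [0, 0, 0, 0, 12, 120, 720, 3360]; [0, 0, 0, 0, 0, 20, 240, 1680]; [0, 0, 0, 0, 0, 0, 30, 420]; [0, 0, 0, 0, 0, 0, 0, 42]] (rows listed top to bottom)


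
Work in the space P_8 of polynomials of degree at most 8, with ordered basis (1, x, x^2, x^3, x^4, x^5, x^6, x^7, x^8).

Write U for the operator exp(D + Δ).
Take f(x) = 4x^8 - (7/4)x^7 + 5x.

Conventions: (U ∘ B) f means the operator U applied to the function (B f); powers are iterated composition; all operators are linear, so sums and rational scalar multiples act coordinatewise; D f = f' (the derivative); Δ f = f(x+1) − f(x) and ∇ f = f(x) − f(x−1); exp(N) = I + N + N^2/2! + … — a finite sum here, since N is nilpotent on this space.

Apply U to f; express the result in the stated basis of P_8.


order-1 term: 64x^7 + (175/2)x^6 + (749/4)x^5 + (875/4)x^4 + (651/4)x^3 + (301/4)x^2 + (79/4)x + 49/4
order-2 term: 448x^6 + 1197x^5 + (5425/2)x^4 + (15225/4)x^3 + 3409x^2 + (7147/4)x + 835/2
order-3 term: 1792x^5 + 6230x^4 + 14210x^3 + (38535/2)x^2 + (59437/4)x + 20195/4
order-4 term: 4480x^4 + 16940x^3 + 35140x^2 + 38395x + 35609/2
order-5 term: 7168x^3 + 25704x^2 + 41860x + 26670
order-6 term: 7168x^2 + 20720x + 19432
order-7 term: 4096x + 6944
order-8 term: 1024
the series for exp(D + Δ) f terminates at order 8
exp(D + Δ) f = 4x^8 + (249/4)x^7 + (1071/2)x^6 + (12705/4)x^5 + (54565/4)x^4 + 42287x^3 + (363055/4)x^2 + (486967/4)x + 77353

the result is g(x) = 4x^8 + (249/4)x^7 + (1071/2)x^6 + (12705/4)x^5 + (54565/4)x^4 + 42287x^3 + (363055/4)x^2 + (486967/4)x + 77353


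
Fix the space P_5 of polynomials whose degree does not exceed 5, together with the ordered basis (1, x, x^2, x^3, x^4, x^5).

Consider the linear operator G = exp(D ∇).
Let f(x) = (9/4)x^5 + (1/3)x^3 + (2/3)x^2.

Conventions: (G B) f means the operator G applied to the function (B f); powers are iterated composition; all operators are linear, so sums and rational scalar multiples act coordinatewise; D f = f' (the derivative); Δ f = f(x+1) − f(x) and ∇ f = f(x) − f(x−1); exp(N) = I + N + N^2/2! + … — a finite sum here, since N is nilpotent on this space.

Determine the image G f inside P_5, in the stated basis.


order-1 term: 45x^3 - (135/2)x^2 + 47x - 131/12
order-2 term: 135x - 135
the series for exp(D ∇) f terminates at order 2
exp(D ∇) f = (9/4)x^5 + (136/3)x^3 - (401/6)x^2 + 182x - 1751/12

the result is g(x) = (9/4)x^5 + (136/3)x^3 - (401/6)x^2 + 182x - 1751/12
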